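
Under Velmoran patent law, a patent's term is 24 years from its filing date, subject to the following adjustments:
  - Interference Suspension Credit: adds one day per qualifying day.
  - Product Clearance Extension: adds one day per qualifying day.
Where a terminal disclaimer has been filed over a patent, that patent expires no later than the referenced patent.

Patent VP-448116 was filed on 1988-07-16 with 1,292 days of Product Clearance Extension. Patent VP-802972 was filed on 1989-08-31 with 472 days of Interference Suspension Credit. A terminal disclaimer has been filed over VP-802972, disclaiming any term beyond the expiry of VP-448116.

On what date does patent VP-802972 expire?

Natural term of VP-802972:
  Base: filing + 24 years → 31 August 2013.
  Interference Suspension Credit: +472 days → 16 December 2014.
Expiry of referenced patent VP-448116:
  Base: filing + 24 years → 16 July 2012.
  Product Clearance Extension: +1292 days → 29 January 2016.
Terminal disclaimer: VP-802972 expires on the earlier of 16 December 2014 and 29 January 2016.

December 16, 2014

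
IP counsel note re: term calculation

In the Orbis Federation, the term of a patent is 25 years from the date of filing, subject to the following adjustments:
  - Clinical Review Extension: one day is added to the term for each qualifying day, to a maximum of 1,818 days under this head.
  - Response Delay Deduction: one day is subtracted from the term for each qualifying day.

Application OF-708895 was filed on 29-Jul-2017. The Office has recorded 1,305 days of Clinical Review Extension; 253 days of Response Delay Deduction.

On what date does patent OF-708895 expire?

2045-06-15

Base term: filing date + 25 years → 29 July 2042.
Clinical Review Extension: 1305 days (within the 1818-day cap) → +1305 days → 23 February 2046.
Response Delay Deduction: −253 days → 15 June 2045.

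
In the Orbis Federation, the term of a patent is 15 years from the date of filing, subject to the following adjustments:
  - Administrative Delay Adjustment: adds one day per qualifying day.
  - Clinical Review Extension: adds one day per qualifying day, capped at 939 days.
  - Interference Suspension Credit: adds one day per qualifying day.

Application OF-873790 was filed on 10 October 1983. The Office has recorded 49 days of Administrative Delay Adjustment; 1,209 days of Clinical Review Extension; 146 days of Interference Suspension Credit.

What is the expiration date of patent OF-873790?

2001-11-17

Base term: filing date + 15 years → 10 October 1998.
Administrative Delay Adjustment: +49 days → 28 November 1998.
Clinical Review Extension: 1209 days claimed exceeds the 939-day cap, so +939 days → 24 June 2001.
Interference Suspension Credit: +146 days → 17 November 2001.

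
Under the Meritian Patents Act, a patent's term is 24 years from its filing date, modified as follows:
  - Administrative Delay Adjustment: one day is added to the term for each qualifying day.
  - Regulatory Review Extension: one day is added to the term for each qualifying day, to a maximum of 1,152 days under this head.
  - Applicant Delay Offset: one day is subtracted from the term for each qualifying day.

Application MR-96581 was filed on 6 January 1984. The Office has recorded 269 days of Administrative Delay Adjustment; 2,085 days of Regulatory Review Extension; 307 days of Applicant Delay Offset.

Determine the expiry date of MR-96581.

Base term: filing date + 24 years → 6 January 2008.
Administrative Delay Adjustment: +269 days → 1 October 2008.
Regulatory Review Extension: 2085 days claimed exceeds the 1152-day cap, so +1152 days → 27 November 2011.
Applicant Delay Offset: −307 days → 24 January 2011.

January 24, 2011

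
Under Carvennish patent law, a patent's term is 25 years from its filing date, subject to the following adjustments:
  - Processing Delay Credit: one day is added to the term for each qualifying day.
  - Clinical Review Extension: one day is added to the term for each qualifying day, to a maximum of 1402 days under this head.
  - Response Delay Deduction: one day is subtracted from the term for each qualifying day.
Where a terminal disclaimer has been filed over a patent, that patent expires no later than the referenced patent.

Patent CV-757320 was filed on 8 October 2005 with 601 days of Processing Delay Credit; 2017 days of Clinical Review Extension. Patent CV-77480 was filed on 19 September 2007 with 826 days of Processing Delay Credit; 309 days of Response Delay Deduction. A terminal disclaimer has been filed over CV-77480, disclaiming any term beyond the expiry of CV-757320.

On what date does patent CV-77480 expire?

Natural term of CV-77480:
  Base: filing + 25 years → 19 September 2032.
  Processing Delay Credit: +826 days → 24 December 2034.
  Response Delay Deduction: −309 days → 18 February 2034.
Expiry of referenced patent CV-757320:
  Base: filing + 25 years → 8 October 2030.
  Processing Delay Credit: +601 days → 31 May 2032.
  Clinical Review Extension: 2017 days claimed exceeds the 1402-day cap, so +1402 days → 2 April 2036.
Terminal disclaimer: CV-77480 expires on the earlier of 18 February 2034 and 2 April 2036.

February 18, 2034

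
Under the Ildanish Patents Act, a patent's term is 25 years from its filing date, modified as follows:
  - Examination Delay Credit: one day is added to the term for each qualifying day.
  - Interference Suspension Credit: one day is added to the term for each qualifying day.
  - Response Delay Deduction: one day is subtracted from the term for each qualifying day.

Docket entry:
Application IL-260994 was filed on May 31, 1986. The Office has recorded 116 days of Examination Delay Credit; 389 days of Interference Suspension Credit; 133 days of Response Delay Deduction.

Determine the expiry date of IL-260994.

Base term: filing date + 25 years → 31 May 2011.
Examination Delay Credit: +116 days → 24 September 2011.
Interference Suspension Credit: +389 days → 17 October 2012.
Response Delay Deduction: −133 days → 6 June 2012.

June 6, 2012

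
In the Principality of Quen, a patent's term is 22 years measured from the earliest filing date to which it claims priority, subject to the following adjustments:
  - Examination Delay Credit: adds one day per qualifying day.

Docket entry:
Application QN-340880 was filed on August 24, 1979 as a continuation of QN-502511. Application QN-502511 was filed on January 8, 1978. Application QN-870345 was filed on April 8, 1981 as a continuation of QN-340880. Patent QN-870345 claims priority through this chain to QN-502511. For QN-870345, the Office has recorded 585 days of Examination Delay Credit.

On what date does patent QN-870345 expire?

August 15, 2001

Earliest priority filing: 8 January 1978.
Base term: 8 January 1978 + 22 years → 8 January 2000.
Examination Delay Credit: +585 days → 15 August 2001.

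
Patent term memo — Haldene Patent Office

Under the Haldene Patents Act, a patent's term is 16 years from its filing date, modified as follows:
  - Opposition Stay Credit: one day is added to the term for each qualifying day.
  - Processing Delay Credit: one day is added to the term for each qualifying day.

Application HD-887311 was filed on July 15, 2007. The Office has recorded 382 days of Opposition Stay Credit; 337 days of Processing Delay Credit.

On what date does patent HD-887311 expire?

Base term: filing date + 16 years → 15 July 2023.
Opposition Stay Credit: +382 days → 31 July 2024.
Processing Delay Credit: +337 days → 3 July 2025.

2025-07-03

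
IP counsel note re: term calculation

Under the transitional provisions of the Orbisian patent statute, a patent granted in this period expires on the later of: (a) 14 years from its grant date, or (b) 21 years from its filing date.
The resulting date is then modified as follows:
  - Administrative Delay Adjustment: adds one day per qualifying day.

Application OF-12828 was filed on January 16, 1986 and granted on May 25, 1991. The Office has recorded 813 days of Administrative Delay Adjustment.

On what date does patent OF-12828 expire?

2009-04-08

(a) grant + 14 years → 25 May 2005.
(b) filing + 21 years → 16 January 2007.
Later of the two: 16 January 2007.
Administrative Delay Adjustment: +813 days → 8 April 2009.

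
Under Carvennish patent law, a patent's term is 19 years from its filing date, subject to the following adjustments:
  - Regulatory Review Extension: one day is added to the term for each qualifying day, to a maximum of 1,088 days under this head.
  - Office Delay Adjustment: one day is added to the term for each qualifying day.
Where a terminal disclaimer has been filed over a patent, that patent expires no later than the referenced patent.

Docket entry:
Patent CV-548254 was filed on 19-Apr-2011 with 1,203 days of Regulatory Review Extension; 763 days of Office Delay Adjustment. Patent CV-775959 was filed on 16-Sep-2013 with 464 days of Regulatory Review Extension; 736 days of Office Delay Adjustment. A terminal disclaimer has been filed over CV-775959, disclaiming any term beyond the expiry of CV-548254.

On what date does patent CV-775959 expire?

2035-05-14

Natural term of CV-775959:
  Base: filing + 19 years → 16 September 2032.
  Regulatory Review Extension: 464 days (within the 1088-day cap) → +464 days → 24 December 2033.
  Office Delay Adjustment: +736 days → 30 December 2035.
Expiry of referenced patent CV-548254:
  Base: filing + 19 years → 19 April 2030.
  Regulatory Review Extension: 1203 days claimed exceeds the 1088-day cap, so +1088 days → 11 April 2033.
  Office Delay Adjustment: +763 days → 14 May 2035.
Terminal disclaimer: CV-775959 expires on the earlier of 30 December 2035 and 14 May 2035.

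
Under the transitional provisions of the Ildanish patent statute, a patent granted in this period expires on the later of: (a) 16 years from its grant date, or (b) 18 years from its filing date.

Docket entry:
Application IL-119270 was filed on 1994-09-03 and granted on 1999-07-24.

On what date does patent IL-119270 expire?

(a) grant + 16 years → 24 July 2015.
(b) filing + 18 years → 3 September 2012.
Later of the two: 24 July 2015.

July 24, 2015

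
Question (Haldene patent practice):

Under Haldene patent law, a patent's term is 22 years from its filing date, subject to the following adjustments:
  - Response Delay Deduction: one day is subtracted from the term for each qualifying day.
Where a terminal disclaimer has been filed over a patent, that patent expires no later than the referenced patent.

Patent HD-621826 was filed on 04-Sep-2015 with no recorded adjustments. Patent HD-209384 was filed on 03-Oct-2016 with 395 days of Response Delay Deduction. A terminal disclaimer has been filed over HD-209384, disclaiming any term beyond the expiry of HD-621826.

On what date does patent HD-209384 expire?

Natural term of HD-209384:
  Base: filing + 22 years → 3 October 2038.
  Response Delay Deduction: −395 days → 3 September 2037.
Expiry of referenced patent HD-621826:
  Base: filing + 22 years → 4 September 2037.
Terminal disclaimer: HD-209384 expires on the earlier of 3 September 2037 and 4 September 2037.

September 3, 2037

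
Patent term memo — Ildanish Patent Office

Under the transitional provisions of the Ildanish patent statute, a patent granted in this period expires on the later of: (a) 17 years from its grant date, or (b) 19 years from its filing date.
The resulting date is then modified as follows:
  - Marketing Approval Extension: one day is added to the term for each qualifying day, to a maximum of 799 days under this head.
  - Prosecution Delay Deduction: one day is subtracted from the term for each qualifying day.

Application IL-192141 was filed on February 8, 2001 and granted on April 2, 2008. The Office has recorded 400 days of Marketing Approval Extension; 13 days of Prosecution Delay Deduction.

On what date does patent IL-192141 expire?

(a) grant + 17 years → 2 April 2025.
(b) filing + 19 years → 8 February 2020.
Later of the two: 2 April 2025.
Marketing Approval Extension: 400 days (within the 799-day cap) → +400 days → 7 May 2026.
Prosecution Delay Deduction: −13 days → 24 April 2026.

2026-04-24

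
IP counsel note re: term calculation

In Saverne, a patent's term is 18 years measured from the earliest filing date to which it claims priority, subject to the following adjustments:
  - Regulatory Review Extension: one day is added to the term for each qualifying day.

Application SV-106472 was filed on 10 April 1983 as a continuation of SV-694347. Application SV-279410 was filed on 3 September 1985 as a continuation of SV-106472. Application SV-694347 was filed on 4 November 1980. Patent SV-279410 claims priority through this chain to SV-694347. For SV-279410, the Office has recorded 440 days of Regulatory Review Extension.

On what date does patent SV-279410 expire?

Earliest priority filing: 4 November 1980.
Base term: 4 November 1980 + 18 years → 4 November 1998.
Regulatory Review Extension: +440 days → 18 January 2000.

January 18, 2000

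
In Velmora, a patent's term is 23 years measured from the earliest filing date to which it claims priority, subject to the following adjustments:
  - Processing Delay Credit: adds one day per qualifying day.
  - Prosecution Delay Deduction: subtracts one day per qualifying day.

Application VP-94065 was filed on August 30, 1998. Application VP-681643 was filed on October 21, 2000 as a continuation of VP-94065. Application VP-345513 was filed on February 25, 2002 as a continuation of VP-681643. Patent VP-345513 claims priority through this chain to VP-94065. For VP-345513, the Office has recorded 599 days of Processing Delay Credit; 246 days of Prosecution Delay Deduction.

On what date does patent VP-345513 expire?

Earliest priority filing: 30 August 1998.
Base term: 30 August 1998 + 23 years → 30 August 2021.
Processing Delay Credit: +599 days → 21 April 2023.
Prosecution Delay Deduction: −246 days → 18 August 2022.

August 18, 2022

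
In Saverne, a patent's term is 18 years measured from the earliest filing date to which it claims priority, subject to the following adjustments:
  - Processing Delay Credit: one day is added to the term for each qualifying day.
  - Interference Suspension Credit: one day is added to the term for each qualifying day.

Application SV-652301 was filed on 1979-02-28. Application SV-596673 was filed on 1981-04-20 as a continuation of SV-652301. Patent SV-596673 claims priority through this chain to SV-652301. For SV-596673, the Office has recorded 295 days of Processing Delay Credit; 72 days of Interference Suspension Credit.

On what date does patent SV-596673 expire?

March 2, 1998

Earliest priority filing: 28 February 1979.
Base term: 28 February 1979 + 18 years → 28 February 1997.
Processing Delay Credit: +295 days → 20 December 1997.
Interference Suspension Credit: +72 days → 2 March 1998.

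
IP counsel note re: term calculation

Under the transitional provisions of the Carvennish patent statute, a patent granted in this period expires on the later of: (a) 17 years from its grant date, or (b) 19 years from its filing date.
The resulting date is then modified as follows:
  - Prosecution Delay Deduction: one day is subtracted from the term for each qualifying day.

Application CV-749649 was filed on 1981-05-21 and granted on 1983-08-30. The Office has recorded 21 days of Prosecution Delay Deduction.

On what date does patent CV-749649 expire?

(a) grant + 17 years → 30 August 2000.
(b) filing + 19 years → 21 May 2000.
Later of the two: 30 August 2000.
Prosecution Delay Deduction: −21 days → 9 August 2000.

August 9, 2000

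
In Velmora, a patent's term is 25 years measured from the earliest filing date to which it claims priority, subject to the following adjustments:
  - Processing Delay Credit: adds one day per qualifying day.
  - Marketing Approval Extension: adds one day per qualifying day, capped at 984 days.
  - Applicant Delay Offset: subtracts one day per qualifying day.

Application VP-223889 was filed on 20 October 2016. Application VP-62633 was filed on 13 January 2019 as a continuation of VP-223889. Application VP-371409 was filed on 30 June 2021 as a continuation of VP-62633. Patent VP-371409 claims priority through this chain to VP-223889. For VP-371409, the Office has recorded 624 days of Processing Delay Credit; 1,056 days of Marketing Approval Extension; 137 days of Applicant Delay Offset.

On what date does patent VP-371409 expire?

October 30, 2045

Earliest priority filing: 20 October 2016.
Base term: 20 October 2016 + 25 years → 20 October 2041.
Processing Delay Credit: +624 days → 6 July 2043.
Marketing Approval Extension: 1056 days claimed exceeds the 984-day cap, so +984 days → 16 March 2046.
Applicant Delay Offset: −137 days → 30 October 2045.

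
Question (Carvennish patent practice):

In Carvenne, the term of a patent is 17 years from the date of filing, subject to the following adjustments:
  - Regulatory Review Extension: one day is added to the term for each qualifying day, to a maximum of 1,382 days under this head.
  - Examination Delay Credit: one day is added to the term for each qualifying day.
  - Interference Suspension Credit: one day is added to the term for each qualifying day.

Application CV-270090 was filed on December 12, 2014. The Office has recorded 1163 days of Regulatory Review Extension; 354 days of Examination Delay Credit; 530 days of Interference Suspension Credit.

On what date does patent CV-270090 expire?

2037-07-20

Base term: filing date + 17 years → 12 December 2031.
Regulatory Review Extension: 1163 days (within the 1382-day cap) → +1163 days → 17 February 2035.
Examination Delay Credit: +354 days → 6 February 2036.
Interference Suspension Credit: +530 days → 20 July 2037.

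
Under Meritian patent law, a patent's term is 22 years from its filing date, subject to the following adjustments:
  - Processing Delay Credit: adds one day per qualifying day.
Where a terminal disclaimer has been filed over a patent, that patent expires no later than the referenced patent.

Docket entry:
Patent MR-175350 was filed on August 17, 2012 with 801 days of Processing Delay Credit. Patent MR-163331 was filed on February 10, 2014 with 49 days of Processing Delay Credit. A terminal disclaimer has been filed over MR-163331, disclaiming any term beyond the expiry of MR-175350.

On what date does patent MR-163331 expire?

Natural term of MR-163331:
  Base: filing + 22 years → 10 February 2036.
  Processing Delay Credit: +49 days → 30 March 2036.
Expiry of referenced patent MR-175350:
  Base: filing + 22 years → 17 August 2034.
  Processing Delay Credit: +801 days → 26 October 2036.
Terminal disclaimer: MR-163331 expires on the earlier of 30 March 2036 and 26 October 2036.

2036-03-30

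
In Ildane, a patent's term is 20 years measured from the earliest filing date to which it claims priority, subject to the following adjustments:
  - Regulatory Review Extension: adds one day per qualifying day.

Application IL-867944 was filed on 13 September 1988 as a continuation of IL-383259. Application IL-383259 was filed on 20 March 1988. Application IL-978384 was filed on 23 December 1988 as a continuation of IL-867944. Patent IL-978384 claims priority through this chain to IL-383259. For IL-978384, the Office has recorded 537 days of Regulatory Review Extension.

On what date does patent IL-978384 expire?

2009-09-08

Earliest priority filing: 20 March 1988.
Base term: 20 March 1988 + 20 years → 20 March 2008.
Regulatory Review Extension: +537 days → 8 September 2009.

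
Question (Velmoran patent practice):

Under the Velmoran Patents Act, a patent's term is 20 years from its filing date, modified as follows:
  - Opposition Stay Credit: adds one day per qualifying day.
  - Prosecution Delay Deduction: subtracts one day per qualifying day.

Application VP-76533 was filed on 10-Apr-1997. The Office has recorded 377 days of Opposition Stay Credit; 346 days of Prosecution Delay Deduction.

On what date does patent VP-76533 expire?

Base term: filing date + 20 years → 10 April 2017.
Opposition Stay Credit: +377 days → 22 April 2018.
Prosecution Delay Deduction: −346 days → 11 May 2017.

2017-05-11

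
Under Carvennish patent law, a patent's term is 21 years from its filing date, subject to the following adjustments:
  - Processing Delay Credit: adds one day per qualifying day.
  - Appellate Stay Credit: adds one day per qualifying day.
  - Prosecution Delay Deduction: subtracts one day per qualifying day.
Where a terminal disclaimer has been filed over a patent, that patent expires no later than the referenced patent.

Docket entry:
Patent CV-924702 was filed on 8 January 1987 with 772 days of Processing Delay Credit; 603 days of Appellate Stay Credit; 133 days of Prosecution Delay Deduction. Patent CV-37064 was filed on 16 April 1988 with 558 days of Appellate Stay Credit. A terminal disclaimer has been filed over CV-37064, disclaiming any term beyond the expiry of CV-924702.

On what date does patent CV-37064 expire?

Natural term of CV-37064:
  Base: filing + 21 years → 16 April 2009.
  Appellate Stay Credit: +558 days → 26 October 2010.
Expiry of referenced patent CV-924702:
  Base: filing + 21 years → 8 January 2008.
  Processing Delay Credit: +772 days → 18 February 2010.
  Appellate Stay Credit: +603 days → 14 October 2011.
  Prosecution Delay Deduction: −133 days → 3 June 2011.
Terminal disclaimer: CV-37064 expires on the earlier of 26 October 2010 and 3 June 2011.

October 26, 2010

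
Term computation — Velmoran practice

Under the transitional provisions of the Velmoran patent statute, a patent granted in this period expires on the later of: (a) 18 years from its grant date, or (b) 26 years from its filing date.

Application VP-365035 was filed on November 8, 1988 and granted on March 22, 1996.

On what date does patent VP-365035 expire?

November 8, 2014

(a) grant + 18 years → 22 March 2014.
(b) filing + 26 years → 8 November 2014.
Later of the two: 8 November 2014.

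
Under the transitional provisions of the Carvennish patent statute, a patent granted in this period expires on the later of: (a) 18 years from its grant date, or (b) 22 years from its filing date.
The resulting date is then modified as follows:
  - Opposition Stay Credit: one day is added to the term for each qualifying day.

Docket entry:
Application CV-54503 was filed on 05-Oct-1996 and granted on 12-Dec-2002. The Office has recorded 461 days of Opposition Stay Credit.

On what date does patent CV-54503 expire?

(a) grant + 18 years → 12 December 2020.
(b) filing + 22 years → 5 October 2018.
Later of the two: 12 December 2020.
Opposition Stay Credit: +461 days → 18 March 2022.

2022-03-18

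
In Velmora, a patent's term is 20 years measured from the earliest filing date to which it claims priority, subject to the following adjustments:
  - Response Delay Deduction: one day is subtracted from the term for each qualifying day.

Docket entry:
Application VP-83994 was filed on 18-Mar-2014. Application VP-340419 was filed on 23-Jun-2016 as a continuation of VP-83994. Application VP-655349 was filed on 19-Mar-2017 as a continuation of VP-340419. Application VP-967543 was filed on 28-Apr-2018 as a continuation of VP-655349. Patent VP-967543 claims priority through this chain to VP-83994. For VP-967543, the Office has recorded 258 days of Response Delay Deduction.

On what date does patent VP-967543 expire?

Earliest priority filing: 18 March 2014.
Base term: 18 March 2014 + 20 years → 18 March 2034.
Response Delay Deduction: −258 days → 3 July 2033.

July 3, 2033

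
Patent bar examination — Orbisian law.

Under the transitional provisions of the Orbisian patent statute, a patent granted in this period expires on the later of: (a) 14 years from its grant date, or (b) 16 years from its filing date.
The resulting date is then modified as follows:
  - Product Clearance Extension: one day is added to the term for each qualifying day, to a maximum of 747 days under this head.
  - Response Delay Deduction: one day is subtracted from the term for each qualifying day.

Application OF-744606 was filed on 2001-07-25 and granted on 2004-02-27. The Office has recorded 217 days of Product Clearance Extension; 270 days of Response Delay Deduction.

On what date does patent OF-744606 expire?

(a) grant + 14 years → 27 February 2018.
(b) filing + 16 years → 25 July 2017.
Later of the two: 27 February 2018.
Product Clearance Extension: 217 days (within the 747-day cap) → +217 days → 2 October 2018.
Response Delay Deduction: −270 days → 5 January 2018.

January 5, 2018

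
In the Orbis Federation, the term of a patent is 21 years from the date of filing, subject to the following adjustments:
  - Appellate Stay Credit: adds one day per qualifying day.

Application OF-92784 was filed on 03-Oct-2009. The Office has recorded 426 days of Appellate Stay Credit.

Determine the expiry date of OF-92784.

Base term: filing date + 21 years → 3 October 2030.
Appellate Stay Credit: +426 days → 3 December 2031.

December 3, 2031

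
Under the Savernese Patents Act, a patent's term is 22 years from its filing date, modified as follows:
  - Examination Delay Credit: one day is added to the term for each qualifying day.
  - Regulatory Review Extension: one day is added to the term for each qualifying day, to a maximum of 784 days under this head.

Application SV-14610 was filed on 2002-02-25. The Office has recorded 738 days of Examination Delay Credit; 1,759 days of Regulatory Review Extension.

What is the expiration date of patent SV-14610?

Base term: filing date + 22 years → 25 February 2024.
Examination Delay Credit: +738 days → 4 March 2026.
Regulatory Review Extension: 1759 days claimed exceeds the 784-day cap, so +784 days → 26 April 2028.

2028-04-26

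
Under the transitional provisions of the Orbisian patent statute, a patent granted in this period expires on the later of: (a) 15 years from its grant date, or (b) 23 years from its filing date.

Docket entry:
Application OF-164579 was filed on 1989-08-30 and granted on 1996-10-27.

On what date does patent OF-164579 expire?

August 30, 2012

(a) grant + 15 years → 27 October 2011.
(b) filing + 23 years → 30 August 2012.
Later of the two: 30 August 2012.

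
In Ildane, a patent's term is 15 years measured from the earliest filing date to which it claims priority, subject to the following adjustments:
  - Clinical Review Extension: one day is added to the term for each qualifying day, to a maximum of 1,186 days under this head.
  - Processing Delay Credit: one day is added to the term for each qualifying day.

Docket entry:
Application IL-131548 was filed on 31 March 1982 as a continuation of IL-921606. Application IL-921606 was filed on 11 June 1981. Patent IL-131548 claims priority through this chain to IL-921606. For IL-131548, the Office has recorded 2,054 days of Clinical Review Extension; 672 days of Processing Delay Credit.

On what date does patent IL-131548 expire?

July 13, 2001

Earliest priority filing: 11 June 1981.
Base term: 11 June 1981 + 15 years → 11 June 1996.
Clinical Review Extension: 2054 days claimed exceeds the 1186-day cap, so +1186 days → 10 September 1999.
Processing Delay Credit: +672 days → 13 July 2001.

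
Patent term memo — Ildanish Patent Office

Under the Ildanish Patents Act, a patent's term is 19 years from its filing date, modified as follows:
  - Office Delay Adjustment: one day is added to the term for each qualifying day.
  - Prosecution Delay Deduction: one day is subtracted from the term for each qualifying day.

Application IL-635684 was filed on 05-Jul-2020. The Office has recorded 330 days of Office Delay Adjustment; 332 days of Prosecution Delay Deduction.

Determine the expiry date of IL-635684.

July 3, 2039

Base term: filing date + 19 years → 5 July 2039.
Office Delay Adjustment: +330 days → 30 May 2040.
Prosecution Delay Deduction: −332 days → 3 July 2039.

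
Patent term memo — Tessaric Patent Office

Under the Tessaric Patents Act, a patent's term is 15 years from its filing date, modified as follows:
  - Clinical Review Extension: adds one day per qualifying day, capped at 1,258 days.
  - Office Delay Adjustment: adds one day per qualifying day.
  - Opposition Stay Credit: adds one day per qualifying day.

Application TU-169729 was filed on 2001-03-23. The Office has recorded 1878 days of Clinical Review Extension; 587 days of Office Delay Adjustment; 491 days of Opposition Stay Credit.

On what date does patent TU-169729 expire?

Base term: filing date + 15 years → 23 March 2016.
Clinical Review Extension: 1878 days claimed exceeds the 1258-day cap, so +1258 days → 2 September 2019.
Office Delay Adjustment: +587 days → 11 April 2021.
Opposition Stay Credit: +491 days → 15 August 2022.

August 15, 2022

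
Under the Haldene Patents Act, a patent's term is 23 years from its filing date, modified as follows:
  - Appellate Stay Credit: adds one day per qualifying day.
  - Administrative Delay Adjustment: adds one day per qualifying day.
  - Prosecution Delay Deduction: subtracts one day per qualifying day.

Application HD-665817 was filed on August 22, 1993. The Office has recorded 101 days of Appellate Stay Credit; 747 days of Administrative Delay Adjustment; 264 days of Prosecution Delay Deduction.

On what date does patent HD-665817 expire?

Base term: filing date + 23 years → 22 August 2016.
Appellate Stay Credit: +101 days → 1 December 2016.
Administrative Delay Adjustment: +747 days → 18 December 2018.
Prosecution Delay Deduction: −264 days → 29 March 2018.

March 29, 2018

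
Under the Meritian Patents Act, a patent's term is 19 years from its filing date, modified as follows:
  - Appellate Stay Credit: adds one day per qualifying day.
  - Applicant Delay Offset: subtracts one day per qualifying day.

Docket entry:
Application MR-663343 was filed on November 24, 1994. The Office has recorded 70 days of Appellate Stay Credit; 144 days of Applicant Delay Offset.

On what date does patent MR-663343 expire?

Base term: filing date + 19 years → 24 November 2013.
Appellate Stay Credit: +70 days → 2 February 2014.
Applicant Delay Offset: −144 days → 11 September 2013.

2013-09-11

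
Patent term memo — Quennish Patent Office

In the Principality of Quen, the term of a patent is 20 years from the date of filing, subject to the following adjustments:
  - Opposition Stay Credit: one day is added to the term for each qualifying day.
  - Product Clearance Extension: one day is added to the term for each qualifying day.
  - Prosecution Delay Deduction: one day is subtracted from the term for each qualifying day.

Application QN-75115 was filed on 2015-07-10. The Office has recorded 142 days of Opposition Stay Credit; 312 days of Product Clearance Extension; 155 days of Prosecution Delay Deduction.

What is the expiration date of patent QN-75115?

Base term: filing date + 20 years → 10 July 2035.
Opposition Stay Credit: +142 days → 29 November 2035.
Product Clearance Extension: +312 days → 6 October 2036.
Prosecution Delay Deduction: −155 days → 4 May 2036.

May 4, 2036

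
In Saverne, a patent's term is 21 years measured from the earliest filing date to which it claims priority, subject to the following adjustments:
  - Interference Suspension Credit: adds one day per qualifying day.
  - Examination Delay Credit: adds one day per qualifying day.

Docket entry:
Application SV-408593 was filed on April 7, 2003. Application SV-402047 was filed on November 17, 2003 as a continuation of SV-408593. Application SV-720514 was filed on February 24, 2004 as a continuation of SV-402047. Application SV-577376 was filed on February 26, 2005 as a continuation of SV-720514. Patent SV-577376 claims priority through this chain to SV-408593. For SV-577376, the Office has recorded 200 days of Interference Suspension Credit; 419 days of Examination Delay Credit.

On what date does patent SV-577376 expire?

2025-12-17

Earliest priority filing: 7 April 2003.
Base term: 7 April 2003 + 21 years → 7 April 2024.
Interference Suspension Credit: +200 days → 24 October 2024.
Examination Delay Credit: +419 days → 17 December 2025.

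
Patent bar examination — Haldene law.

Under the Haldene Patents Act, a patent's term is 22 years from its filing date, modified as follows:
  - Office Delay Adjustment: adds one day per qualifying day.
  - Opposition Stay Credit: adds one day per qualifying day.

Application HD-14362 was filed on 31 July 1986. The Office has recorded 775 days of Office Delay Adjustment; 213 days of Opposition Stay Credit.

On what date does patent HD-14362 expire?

Base term: filing date + 22 years → 31 July 2008.
Office Delay Adjustment: +775 days → 14 September 2010.
Opposition Stay Credit: +213 days → 15 April 2011.

2011-04-15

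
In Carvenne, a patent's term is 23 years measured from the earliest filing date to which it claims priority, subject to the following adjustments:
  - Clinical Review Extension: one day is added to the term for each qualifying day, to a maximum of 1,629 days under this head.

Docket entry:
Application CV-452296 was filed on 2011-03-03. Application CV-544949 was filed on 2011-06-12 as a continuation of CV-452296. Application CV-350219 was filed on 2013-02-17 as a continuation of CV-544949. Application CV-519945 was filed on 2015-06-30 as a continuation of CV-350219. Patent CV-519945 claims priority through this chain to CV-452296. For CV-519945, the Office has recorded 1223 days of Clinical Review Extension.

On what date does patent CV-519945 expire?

Earliest priority filing: 3 March 2011.
Base term: 3 March 2011 + 23 years → 3 March 2034.
Clinical Review Extension: 1223 days (within the 1629-day cap) → +1223 days → 8 July 2037.

2037-07-08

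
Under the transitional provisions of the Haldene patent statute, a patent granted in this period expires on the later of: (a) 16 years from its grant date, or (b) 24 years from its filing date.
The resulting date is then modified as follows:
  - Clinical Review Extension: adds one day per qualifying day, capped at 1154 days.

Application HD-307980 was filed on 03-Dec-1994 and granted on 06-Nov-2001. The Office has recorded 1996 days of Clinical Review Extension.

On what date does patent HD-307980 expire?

(a) grant + 16 years → 6 November 2017.
(b) filing + 24 years → 3 December 2018.
Later of the two: 3 December 2018.
Clinical Review Extension: 1996 days claimed exceeds the 1154-day cap, so +1154 days → 30 January 2022.

2022-01-30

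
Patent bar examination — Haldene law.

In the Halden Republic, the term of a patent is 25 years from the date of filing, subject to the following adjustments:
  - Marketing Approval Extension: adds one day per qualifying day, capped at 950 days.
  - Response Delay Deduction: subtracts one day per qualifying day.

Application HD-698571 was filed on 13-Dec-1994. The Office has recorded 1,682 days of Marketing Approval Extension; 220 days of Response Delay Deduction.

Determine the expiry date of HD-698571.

Base term: filing date + 25 years → 13 December 2019.
Marketing Approval Extension: 1682 days claimed exceeds the 950-day cap, so +950 days → 20 July 2022.
Response Delay Deduction: −220 days → 12 December 2021.

2021-12-12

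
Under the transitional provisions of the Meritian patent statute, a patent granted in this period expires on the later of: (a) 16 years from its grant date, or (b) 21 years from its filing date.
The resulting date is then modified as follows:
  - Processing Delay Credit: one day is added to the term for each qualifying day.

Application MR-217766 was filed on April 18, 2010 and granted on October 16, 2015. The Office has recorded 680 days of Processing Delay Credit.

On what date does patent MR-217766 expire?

August 26, 2033

(a) grant + 16 years → 16 October 2031.
(b) filing + 21 years → 18 April 2031.
Later of the two: 16 October 2031.
Processing Delay Credit: +680 days → 26 August 2033.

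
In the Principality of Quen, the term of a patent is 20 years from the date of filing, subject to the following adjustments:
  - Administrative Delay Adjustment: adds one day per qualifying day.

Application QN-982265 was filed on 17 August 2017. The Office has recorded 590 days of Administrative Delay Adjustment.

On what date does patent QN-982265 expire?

2039-03-30

Base term: filing date + 20 years → 17 August 2037.
Administrative Delay Adjustment: +590 days → 30 March 2039.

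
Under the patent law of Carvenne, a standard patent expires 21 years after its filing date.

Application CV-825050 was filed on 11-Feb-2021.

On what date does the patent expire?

2042-02-11

Filing date + 21 years → 11 February 2042.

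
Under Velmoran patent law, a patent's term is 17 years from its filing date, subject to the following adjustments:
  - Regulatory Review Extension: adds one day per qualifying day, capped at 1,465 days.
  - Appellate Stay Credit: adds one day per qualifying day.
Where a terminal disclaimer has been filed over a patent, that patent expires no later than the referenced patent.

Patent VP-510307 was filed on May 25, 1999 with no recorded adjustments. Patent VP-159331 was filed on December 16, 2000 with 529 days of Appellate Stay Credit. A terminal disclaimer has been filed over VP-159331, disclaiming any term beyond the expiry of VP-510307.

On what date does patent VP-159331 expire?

Natural term of VP-159331:
  Base: filing + 17 years → 16 December 2017.
  Appellate Stay Credit: +529 days → 29 May 2019.
Expiry of referenced patent VP-510307:
  Base: filing + 17 years → 25 May 2016.
Terminal disclaimer: VP-159331 expires on the earlier of 29 May 2019 and 25 May 2016.

May 25, 2016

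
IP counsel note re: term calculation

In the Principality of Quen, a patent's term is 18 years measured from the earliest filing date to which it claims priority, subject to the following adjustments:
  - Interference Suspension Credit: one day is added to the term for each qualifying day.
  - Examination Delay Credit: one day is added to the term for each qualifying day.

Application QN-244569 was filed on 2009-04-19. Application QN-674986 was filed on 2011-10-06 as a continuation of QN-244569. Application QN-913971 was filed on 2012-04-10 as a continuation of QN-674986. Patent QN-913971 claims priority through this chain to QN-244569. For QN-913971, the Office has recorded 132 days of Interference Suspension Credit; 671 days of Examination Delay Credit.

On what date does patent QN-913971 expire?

June 30, 2029

Earliest priority filing: 19 April 2009.
Base term: 19 April 2009 + 18 years → 19 April 2027.
Interference Suspension Credit: +132 days → 29 August 2027.
Examination Delay Credit: +671 days → 30 June 2029.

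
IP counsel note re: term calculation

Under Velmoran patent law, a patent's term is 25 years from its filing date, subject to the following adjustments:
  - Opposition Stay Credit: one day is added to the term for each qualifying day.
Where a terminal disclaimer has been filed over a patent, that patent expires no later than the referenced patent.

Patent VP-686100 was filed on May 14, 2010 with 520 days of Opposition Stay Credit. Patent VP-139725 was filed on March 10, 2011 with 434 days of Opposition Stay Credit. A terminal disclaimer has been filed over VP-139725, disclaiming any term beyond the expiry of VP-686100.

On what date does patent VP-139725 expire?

October 15, 2036

Natural term of VP-139725:
  Base: filing + 25 years → 10 March 2036.
  Opposition Stay Credit: +434 days → 18 May 2037.
Expiry of referenced patent VP-686100:
  Base: filing + 25 years → 14 May 2035.
  Opposition Stay Credit: +520 days → 15 October 2036.
Terminal disclaimer: VP-139725 expires on the earlier of 18 May 2037 and 15 October 2036.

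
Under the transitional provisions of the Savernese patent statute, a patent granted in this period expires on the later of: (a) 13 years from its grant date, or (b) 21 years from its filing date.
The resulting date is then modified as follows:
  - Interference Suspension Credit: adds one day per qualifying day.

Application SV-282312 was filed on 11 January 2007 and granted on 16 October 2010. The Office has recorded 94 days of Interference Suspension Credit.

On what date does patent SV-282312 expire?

April 14, 2028

(a) grant + 13 years → 16 October 2023.
(b) filing + 21 years → 11 January 2028.
Later of the two: 11 January 2028.
Interference Suspension Credit: +94 days → 14 April 2028.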